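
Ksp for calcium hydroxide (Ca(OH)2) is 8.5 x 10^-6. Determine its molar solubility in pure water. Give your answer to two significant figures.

1.3 × 10^-2 M

Ca(OH)2(s) ⇌ Ca^2+(aq) + 2 OH^-(aq)
Ksp = [Ca^2+][OH^-]^2
For each mole of Ca(OH)2 that dissolves: [Ca^2+] = s, [OH^-] = 2s.
Ksp = s(2s)^2 = 4s^3
s = (8.5 x 10^-6 / 4)^(1/3) = 1.3 x 10^-2 M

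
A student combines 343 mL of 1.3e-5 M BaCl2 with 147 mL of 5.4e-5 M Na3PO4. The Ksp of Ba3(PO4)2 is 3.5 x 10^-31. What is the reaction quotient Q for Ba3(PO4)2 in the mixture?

2.0 x 10^-25

Total volume = 343 + 147 = 490 mL.
[Ba^2+] = 1.3 × 10^-5 × (343/490) = 9.10 × 10^-6 M
[PO4^3-] = 5.4 × 10^-5 × (147/490) = 1.62 x 10^-5 M
Ba3(PO4)2(s) ⇌ 3 Ba^2+ + 2 PO4^3-, so Q = [Ba^2+]^3[PO4^3-]^2
Q = (9.10 x 10^-6)^3(1.62 × 10^-5)^2 = 2.0 x 10^-25
Q > Ksp, so Ba3(PO4)2 will precipitate.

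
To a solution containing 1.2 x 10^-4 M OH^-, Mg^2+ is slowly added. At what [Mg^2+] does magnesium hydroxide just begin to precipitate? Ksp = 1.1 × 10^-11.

[Mg^2+] ≈ 7.6 × 10^-4 M

Mg(OH)2(s) <=> Mg^2+ + 2 OH^-
Ksp = [Mg^2+][OH^-]^2
Precipitation begins when Q = Ksp. With [OH^-] = 1.2 x 10^-4 M:
1.1 × 10^-11 = (1.2 x 10^-4)^2 × [Mg^2+]
[Mg^2+] = (1.1 × 10^-11 / 1.44 × 10^-8) = 7.6 x 10^-4 M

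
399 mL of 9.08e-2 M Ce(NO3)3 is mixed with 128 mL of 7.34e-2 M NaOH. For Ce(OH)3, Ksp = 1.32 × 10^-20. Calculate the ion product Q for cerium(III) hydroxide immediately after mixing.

3.90e-7

Total volume = 399 + 128 = 527 mL.
[Ce^3+] = 9.08 × 10^-2 × (399/527) = 6.875 x 10^-2 M
[OH^-] = 7.34 × 10^-2 × (128/527) = 1.783 × 10^-2 M
Ce(OH)3(s) <=> Ce^3+(aq) + 3 OH^-(aq), so Q = [Ce^3+][OH^-]^3
Q = (6.875 × 10^-2)(1.783 × 10^-2)^3 = 3.90 x 10^-7
Q > Ksp, so Ce(OH)3 will precipitate.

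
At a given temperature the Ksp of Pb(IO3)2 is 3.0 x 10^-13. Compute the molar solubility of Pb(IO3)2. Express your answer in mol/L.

s = 4.2e-5 M

Pb(IO3)2(s) ⇌ Pb^2+ + 2 IO3^-
Ksp = [Pb^2+][IO3^-]^2
For each mole of Pb(IO3)2 that dissolves: [Pb^2+] = s, [IO3^-] = 2s.
Ksp = s(2s)^2 = 4s^3
Solving, s = (3.0 x 10^-13/4)^(1/3) = 4.2 × 10^-5 M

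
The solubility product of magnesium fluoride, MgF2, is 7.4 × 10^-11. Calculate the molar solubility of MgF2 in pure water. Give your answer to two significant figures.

MgF2(s) ⇌ Mg^2+ + 2 F^-
Ksp = [Mg^2+][F^-]^2
Let s = molar solubility. Then [Mg^2+] = s and [F^-] = 2s.
So Ksp = s × (2s)^2 = 4s^3
Solving, s = (7.4 × 10^-11/4)^(1/3) = 2.6 × 10^-4 M

s = 2.6 × 10^-4 M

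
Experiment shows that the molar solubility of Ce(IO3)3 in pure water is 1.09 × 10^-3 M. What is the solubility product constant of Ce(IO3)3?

Ksp ≈ 3.81 x 10^-11

Ce(IO3)3(s) ⇌ Ce^3+ + 3 IO3^-
Let s = molar solubility. Then [Ce^3+] = s and [IO3^-] = 3s.
Ksp = [Ce^3+][IO3^-]^3
So Ksp = s × (3s)^3 = 27s^4
With s = 1.09 × 10^-3: Ksp = 3.81 x 10^-11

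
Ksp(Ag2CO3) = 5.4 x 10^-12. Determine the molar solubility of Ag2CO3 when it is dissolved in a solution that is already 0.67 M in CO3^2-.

1.4e-6 M

Ag2CO3(s) <=> 2 Ag^+ + CO3^2-
Ksp = [Ag^+]^2[CO3^2-]
Let s = moles of Ag2CO3 that dissolve per litre. [Ag^+] = 2s, [CO3^2-] = 0.67 + s ≈ 0.67 (since the CO3^2- already present dominates).
Ksp ≈ (2s)^2 × 0.67
s = 1.4 × 10^-6 M
Check: s = 1.4 × 10^-6 ≪ 0.67, so the approximation is valid.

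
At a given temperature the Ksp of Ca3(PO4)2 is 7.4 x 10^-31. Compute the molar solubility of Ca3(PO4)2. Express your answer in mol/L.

s ≈ 3.7 × 10^-7 M

Ca3(PO4)2(s) ⇌ 3 Ca^2+ + 2 PO4^3-
Ksp = [Ca^2+]^3[PO4^3-]^2
Let s = molar solubility. Then [Ca^2+] = 3s and [PO4^3-] = 2s.
Ksp = (3s)^3(2s)^2 = 108s^5
Solving, s = (7.4 x 10^-31/108)^(1/5) = 3.7 × 10^-7 M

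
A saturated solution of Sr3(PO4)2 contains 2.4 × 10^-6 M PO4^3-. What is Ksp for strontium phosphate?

Sr3(PO4)2(s) ⇌ 3 Sr^2+ + 2 PO4^3-
Stoichiometry gives [Sr^2+] = (3/2)[PO4^3-] = 3.60 × 10^-6 M.
Ksp = [Sr^2+]^3[PO4^3-]^2
Ksp = (3.60 × 10^-6)^3 × (2.4 × 10^-6)^2 = 2.7 × 10^-28

2.7e-28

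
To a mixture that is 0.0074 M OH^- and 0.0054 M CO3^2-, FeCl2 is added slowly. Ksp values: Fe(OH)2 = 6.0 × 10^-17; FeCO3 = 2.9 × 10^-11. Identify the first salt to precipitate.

Precipitation of each salt starts when its ion product equals its Ksp.
For Fe(OH)2: 6.0 × 10^-17 = (0.0074)^2 × [Fe^2+]  ⇒  [Fe^2+] = 1.1 x 10^-12 M.
For FeCO3: 2.9 × 10^-11 = 0.0054 × [Fe^2+]  ⇒  [Fe^2+] = 5.4 × 10^-9 M.
The salt with the lower threshold [Fe^2+] precipitates first: Fe(OH)2.

Fe(OH)2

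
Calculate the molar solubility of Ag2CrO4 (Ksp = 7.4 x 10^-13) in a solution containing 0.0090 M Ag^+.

Ag2CrO4(s) <=> 2 Ag^+(aq) + CrO4^2-(aq)
Ksp = [Ag^+]^2[CrO4^2-]
Let s be the molar solubility in this solution. [Ag^+] = 0.0090 + 2s ≈ 0.0090, [CrO4^2-] = s (Ksp is small, so little additional dissolves).
Ksp ≈ (0.0090)^2 × s
s = 9.1 x 10^-9 M
Check: 2s = 1.8 × 10^-8 ≪ 0.0090, so the approximation is valid.

s ≈ 9.1 × 10^-9 M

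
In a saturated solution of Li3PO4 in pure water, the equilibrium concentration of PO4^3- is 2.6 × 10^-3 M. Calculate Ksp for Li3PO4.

Li3PO4(s) ⇌ 3 Li^+(aq) + PO4^3-(aq)
Stoichiometry gives [Li^+] = (3/1)[PO4^3-] = 7.80 × 10^-3 M.
Ksp = [Li^+]^3[PO4^3-]
Ksp = (7.80 x 10^-3)^3 × 2.6 × 10^-3 = 1.2 × 10^-9

Ksp = 1.2 × 10^-9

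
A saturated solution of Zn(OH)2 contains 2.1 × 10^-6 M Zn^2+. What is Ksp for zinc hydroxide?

3.7 x 10^-17

Zn(OH)2(s) ⇌ Zn^2+ + 2 OH^-
Stoichiometry gives [OH^-] = (2/1)[Zn^2+] = 4.20 x 10^-6 M.
Ksp = [Zn^2+][OH^-]^2
Ksp = 2.1 × 10^-6 × (4.20 × 10^-6)^2 = 3.7 × 10^-17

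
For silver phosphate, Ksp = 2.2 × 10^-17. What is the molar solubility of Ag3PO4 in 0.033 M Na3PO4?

s ≈ 2.9 × 10^-6 M

Ag3PO4(s) ⇌ 3 Ag^+ + PO4^3-
Ksp = [Ag^+]^3[PO4^3-]
If s mol/L dissolves here, [Ag^+] = 3s, [PO4^3-] = 0.033 + s ≈ 0.033 (since PO4^3- from Na3PO4 dominates).
Ksp ≈ (3s)^3 × 0.033
s = 2.9 x 10^-6 M
Check: s = 2.9 x 10^-6 ≪ 0.033, so the approximation is valid.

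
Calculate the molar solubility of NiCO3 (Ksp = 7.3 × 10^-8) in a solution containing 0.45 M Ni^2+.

s ≈ 1.6e-7 M

NiCO3(s) ⇌ Ni^2+ + CO3^2-
Ksp = [Ni^2+][CO3^2-]
Let s = moles of NiCO3 that dissolve per litre. [Ni^2+] = 0.45 + s ≈ 0.45, [CO3^2-] = s (common-ion effect: Ni^2+ is already 0.45 M).
Ksp ≈ 0.45 × s
s = 1.6 × 10^-7 M
Check: s = 1.6 × 10^-7 ≪ 0.45, so the approximation is valid.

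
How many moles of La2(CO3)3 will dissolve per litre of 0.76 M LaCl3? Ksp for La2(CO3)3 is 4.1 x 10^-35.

s = 1.4e-12 M

La2(CO3)3(s) <=> 2 La^3+(aq) + 3 CO3^2-(aq)
Ksp = [La^3+]^2[CO3^2-]^3
If s mol/L dissolves here, [La^3+] = 0.76 + 2s ≈ 0.76, [CO3^2-] = 3s (Ksp is small, so little additional dissolves).
Ksp ≈ (0.76)^2 × (3s)^3
s = 1.4 × 10^-12 M
Check: 2s = 2.8 × 10^-12 ≪ 0.76, so the approximation is valid.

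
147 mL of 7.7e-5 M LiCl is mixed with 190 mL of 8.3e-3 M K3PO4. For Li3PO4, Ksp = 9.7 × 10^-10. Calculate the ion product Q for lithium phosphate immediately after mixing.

Total volume = 147 + 190 = 337 mL.
[Li^+] = 7.7 × 10^-5 × (147/337) = 3.36 x 10^-5 M
[PO4^3-] = 8.3 × 10^-3 × (190/337) = 4.68 × 10^-3 M
Li3PO4(s) ⇌ 3 Li^+ + PO4^3-, so Q = [Li^+]^3[PO4^3-]
Q = (3.36 x 10^-5)^3(4.68 x 10^-3) = 1.8 × 10^-16
Q < Ksp, so no precipitate of Li3PO4 forms.

1.8e-16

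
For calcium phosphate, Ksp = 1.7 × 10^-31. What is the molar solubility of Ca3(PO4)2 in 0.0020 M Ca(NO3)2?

2.3 x 10^-12 M

Ca3(PO4)2(s) <=> 3 Ca^2+(aq) + 2 PO4^3-(aq)
Ksp = [Ca^2+]^3[PO4^3-]^2
If s mol/L dissolves here, [Ca^2+] = 0.0020 + 3s ≈ 0.0020, [PO4^3-] = 2s (Ksp is small, so little additional dissolves).
Ksp ≈ (0.0020)^3 × (2s)^2
s = 2.3 × 10^-12 M
Check: 3s = 6.9 x 10^-12 ≪ 0.0020, so the approximation is valid.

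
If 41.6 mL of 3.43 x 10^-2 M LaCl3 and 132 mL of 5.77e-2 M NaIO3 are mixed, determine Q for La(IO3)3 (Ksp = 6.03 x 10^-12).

Total volume = 41.6 + 132 = 173.6 mL.
[La^3+] = 3.43 x 10^-2 × (41.6/173.6) = 8.219 x 10^-3 M
[IO3^-] = 5.77 x 10^-2 × (132/173.6) = 4.387 × 10^-2 M
La(IO3)3(s) <=> La^3+ + 3 IO3^-, so Q = [La^3+][IO3^-]^3
Q = (8.219 × 10^-3)(4.387 x 10^-2)^3 = 6.94 × 10^-7
Q > Ksp, so La(IO3)3 will precipitate.

Q = 6.94 × 10^-7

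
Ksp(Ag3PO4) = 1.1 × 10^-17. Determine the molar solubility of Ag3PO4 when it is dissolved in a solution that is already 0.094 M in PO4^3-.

1.6 × 10^-6 M

Ag3PO4(s) ⇌ 3 Ag^+ + PO4^3-
Ksp = [Ag^+]^3[PO4^3-]
Let s be the molar solubility in this solution. [Ag^+] = 3s, [PO4^3-] = 0.094 + s ≈ 0.094 (Ksp is small, so little additional dissolves).
Ksp ≈ (3s)^3 × 0.094
s = 1.6 x 10^-6 M
Check: s = 1.6 × 10^-6 ≪ 0.094, so the approximation is valid.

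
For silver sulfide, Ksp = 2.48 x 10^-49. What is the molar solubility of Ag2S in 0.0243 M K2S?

1.60 x 10^-24 M

Ag2S(s) ⇌ 2 Ag^+(aq) + S^2-(aq)
Ksp = [Ag^+]^2[S^2-]
Let s = moles of Ag2S that dissolve per litre. [Ag^+] = 2s, [S^2-] = 0.0243 + s ≈ 0.0243 (common-ion effect: S^2- is already 0.0243 M).
Ksp ≈ (2s)^2 × 0.0243
s = 1.60 × 10^-24 M
Check: s = 1.6 × 10^-24 ≪ 0.0243, so the approximation is valid.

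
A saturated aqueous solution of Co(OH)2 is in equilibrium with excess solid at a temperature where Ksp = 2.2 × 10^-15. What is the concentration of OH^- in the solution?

Co(OH)2(s) ⇌ Co^2+(aq) + 2 OH^-(aq)
Ksp = [Co^2+][OH^-]^2
With molar solubility s: [Co^2+] = s, [OH^-] = 2s.
Ksp = s(2s)^2 = 4s^3
s = (2.2 × 10^-15 / 4)^(1/3) = 8.19 × 10^-6 M
[OH^-] = 2s = 1.6 x 10^-5 M

1.6 × 10^-5 M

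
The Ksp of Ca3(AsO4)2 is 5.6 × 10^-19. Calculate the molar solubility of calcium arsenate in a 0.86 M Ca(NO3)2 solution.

s = 4.7e-10 M

Ca3(AsO4)2(s) <=> 3 Ca^2+ + 2 AsO4^3-
Ksp = [Ca^2+]^3[AsO4^3-]^2
Let s = moles of Ca3(AsO4)2 that dissolve per litre. [Ca^2+] = 0.86 + 3s ≈ 0.86, [AsO4^3-] = 2s (Ksp is small, so little additional dissolves).
Ksp ≈ (0.86)^3 × (2s)^2
s = 4.7 × 10^-10 M
Check: 3s = 1.4 × 10^-9 ≪ 0.86, so the approximation is valid.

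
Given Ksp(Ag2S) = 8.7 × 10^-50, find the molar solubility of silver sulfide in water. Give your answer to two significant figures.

Ag2S(s) ⇌ 2 Ag^+(aq) + S^2-(aq)
Ksp = [Ag^+]^2[S^2-]
For each mole of Ag2S that dissolves: [Ag^+] = 2s, [S^2-] = s.
Ksp = (2s)^2s = 4s^3
s = (8.7 × 10^-50 / 4)^(1/3) = 2.8 × 10^-17 M

2.8 x 10^-17 M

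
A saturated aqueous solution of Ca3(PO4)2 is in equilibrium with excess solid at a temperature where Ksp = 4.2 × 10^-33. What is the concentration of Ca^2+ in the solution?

Ca3(PO4)2(s) ⇌ 3 Ca^2+ + 2 PO4^3-
Ksp = [Ca^2+]^3[PO4^3-]^2
Let s = molar solubility. Then [Ca^2+] = 3s and [PO4^3-] = 2s.
So Ksp = (3s)^3 × (2s)^2 = 108s^5
s = (4.2 × 10^-33 / 108)^(1/5) = 1.31 x 10^-7 M
[Ca^2+] = 3s = 3.9 × 10^-7 M

3.9 x 10^-7 M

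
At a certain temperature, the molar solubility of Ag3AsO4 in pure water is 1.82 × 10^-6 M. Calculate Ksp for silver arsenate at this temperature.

Ag3AsO4(s) ⇌ 3 Ag^+(aq) + AsO4^3-(aq)
If s mol/L of Ag3AsO4 dissolves, [Ag^+] = 3s and [AsO4^3-] = s.
Ksp = [Ag^+]^3[AsO4^3-]
Ksp = (3s)^3s = 27s^4
Ksp = 27 × (1.82 × 10^-6)^4 = 2.96 x 10^-22

Ksp = 2.96e-22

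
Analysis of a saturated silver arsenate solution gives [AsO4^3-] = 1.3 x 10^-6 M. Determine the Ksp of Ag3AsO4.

Ag3AsO4(s) <=> 3 Ag^+ + AsO4^3-
Stoichiometry gives [Ag^+] = (3/1)[AsO4^3-] = 3.90 × 10^-6 M.
Ksp = [Ag^+]^3[AsO4^3-]
Ksp = (3.90 x 10^-6)^3 × 1.3 × 10^-6 = 7.7 × 10^-23

Ksp = 7.7 × 10^-23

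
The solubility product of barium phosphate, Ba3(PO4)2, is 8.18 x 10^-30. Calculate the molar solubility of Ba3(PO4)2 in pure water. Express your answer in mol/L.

Ba3(PO4)2(s) ⇌ 3 Ba^2+ + 2 PO4^3-
Ksp = [Ba^2+]^3[PO4^3-]^2
With molar solubility s: [Ba^2+] = 3s, [PO4^3-] = 2s.
So Ksp = (3s)^3 × (2s)^2 = 108s^5
s^5 = 8.18 x 10^-30 / 108, so s = 5.97 x 10^-7 M

s = 5.97 x 10^-7 M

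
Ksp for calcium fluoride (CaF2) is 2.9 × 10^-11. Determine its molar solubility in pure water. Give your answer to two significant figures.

s ≈ 1.9 × 10^-4 M

CaF2(s) <=> Ca^2+ + 2 F^-
Ksp = [Ca^2+][F^-]^2
If s mol/L of CaF2 dissolves, [Ca^2+] = s and [F^-] = 2s.
Substituting: Ksp = s(2s)^2 = 4s^3
s = (2.9 × 10^-11 / 4)^(1/3) = 1.9 × 10^-4 M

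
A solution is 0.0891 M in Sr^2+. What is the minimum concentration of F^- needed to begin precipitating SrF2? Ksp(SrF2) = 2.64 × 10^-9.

[F^-] = 1.72 x 10^-4 M

SrF2(s) ⇌ Sr^2+ + 2 F^-
Ksp = [Sr^2+][F^-]^2
Precipitation begins when Q = Ksp. With [Sr^2+] = 0.0891 M:
2.64 × 10^-9 = (0.0891) × [F^-]^2
[F^-] = (2.64 × 10^-9 / 8.91 × 10^-2)^(1/2) = 1.72 × 10^-4 M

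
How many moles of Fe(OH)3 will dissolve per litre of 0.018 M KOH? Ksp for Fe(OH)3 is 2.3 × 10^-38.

3.9 × 10^-33 M

Fe(OH)3(s) <=> Fe^3+ + 3 OH^-
Ksp = [Fe^3+][OH^-]^3
Let s be the molar solubility in this solution. [Fe^3+] = s, [OH^-] = 0.018 + 3s ≈ 0.018 (common-ion effect: OH^- is already 0.018 M).
Ksp ≈ s × (0.018)^3
s = 3.9 x 10^-33 M
Check: 3s = 1.2 x 10^-32 ≪ 0.018, so the approximation is valid.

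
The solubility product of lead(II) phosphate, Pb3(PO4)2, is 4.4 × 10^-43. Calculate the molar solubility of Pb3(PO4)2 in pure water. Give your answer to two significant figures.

s = 1.3e-9 M

Pb3(PO4)2(s) ⇌ 3 Pb^2+ + 2 PO4^3-
Ksp = [Pb^2+]^3[PO4^3-]^2
If s mol/L of Pb3(PO4)2 dissolves, [Pb^2+] = 3s and [PO4^3-] = 2s.
Ksp = (3s)^3(2s)^2 = 108s^5
Solving, s = (4.4 × 10^-43/108)^(1/5) = 1.3 x 10^-9 M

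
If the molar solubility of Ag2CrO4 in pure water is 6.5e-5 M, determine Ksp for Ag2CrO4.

1.1 × 10^-12

Ag2CrO4(s) ⇌ 2 Ag^+ + CrO4^2-
If s mol/L of Ag2CrO4 dissolves, [Ag^+] = 2s and [CrO4^2-] = s.
Ksp = [Ag^+]^2[CrO4^2-]
Ksp = (2s)^2s = 4s^3
Ksp = 4 × (6.5 × 10^-5)^3 = 1.1 × 10^-12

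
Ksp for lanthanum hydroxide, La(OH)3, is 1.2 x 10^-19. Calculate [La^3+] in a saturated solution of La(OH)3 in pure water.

8.2 x 10^-6 M

La(OH)3(s) <=> La^3+ + 3 OH^-
Ksp = [La^3+][OH^-]^3
Let s = molar solubility. Then [La^3+] = s and [OH^-] = 3s.
Ksp = s(3s)^3 = 27s^4
s^4 = 1.2 x 10^-19 / 27, so s = 8.16 × 10^-6 M
[La^3+] = s = 8.2 × 10^-6 M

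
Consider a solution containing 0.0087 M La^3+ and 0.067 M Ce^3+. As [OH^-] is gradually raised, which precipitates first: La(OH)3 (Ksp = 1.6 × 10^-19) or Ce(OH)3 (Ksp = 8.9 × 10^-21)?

Each salt begins to precipitate when Q = Ksp, i.e. when [OH^-] reaches its threshold.
For La(OH)3: 1.6 × 10^-19 = 0.0087 × [OH^-]^3  ⇒  [OH^-] = 2.6 x 10^-6 M.
For Ce(OH)3: 8.9 × 10^-21 = 0.067 × [OH^-]^3  ⇒  [OH^-] = 5.1 × 10^-7 M.
The salt with the lower threshold [OH^-] precipitates first: Ce(OH)3.

Ce(OH)3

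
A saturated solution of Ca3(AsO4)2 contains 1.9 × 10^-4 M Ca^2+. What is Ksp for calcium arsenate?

Ca3(AsO4)2(s) ⇌ 3 Ca^2+ + 2 AsO4^3-
Stoichiometry gives [AsO4^3-] = (2/3)[Ca^2+] = 1.27 × 10^-4 M.
Ksp = [Ca^2+]^3[AsO4^3-]^2
Ksp = (1.9 x 10^-4)^3 × (1.27 × 10^-4)^2 = 1.1 × 10^-19

1.1e-19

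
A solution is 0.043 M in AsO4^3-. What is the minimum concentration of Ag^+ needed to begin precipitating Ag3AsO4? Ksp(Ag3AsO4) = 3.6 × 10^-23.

Ag3AsO4(s) <=> 3 Ag^+ + AsO4^3-
Ksp = [Ag^+]^3[AsO4^3-]
Precipitation begins when Q = Ksp. With [AsO4^3-] = 0.043 M:
3.6 × 10^-23 = (0.043) × [Ag^+]^3
[Ag^+] = (3.6 × 10^-23 / 4.3 × 10^-2)^(1/3) = 9.4 × 10^-8 M

[Ag^+] = 9.4 x 10^-8 M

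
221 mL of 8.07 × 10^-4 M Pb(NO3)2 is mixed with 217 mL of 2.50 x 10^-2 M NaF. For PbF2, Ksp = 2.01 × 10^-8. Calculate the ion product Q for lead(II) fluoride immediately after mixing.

Total volume = 221 + 217 = 438 mL.
[Pb^2+] = 8.07 × 10^-4 × (221/438) = 4.072 × 10^-4 M
[F^-] = 2.50 × 10^-2 × (217/438) = 1.239 × 10^-2 M
PbF2(s) ⇌ Pb^2+ + 2 F^-, so Q = [Pb^2+][F^-]^2
Q = (4.072 × 10^-4)(1.239 × 10^-2)^2 = 6.25 × 10^-8
Q > Ksp, so PbF2 will precipitate.

6.25e-8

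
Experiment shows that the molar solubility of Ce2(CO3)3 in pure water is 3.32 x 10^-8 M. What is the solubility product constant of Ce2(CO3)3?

Ce2(CO3)3(s) ⇌ 2 Ce^3+ + 3 CO3^2-
With molar solubility s: [Ce^3+] = 2s, [CO3^2-] = 3s.
Ksp = [Ce^3+]^2[CO3^2-]^3
So Ksp = (2s)^2 × (3s)^3 = 108s^5
Ksp = 108 × (3.32 x 10^-8)^5 = 4.36 x 10^-36

Ksp ≈ 4.36e-36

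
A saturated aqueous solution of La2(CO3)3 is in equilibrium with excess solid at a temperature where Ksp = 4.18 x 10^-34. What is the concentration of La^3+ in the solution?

La2(CO3)3(s) ⇌ 2 La^3+(aq) + 3 CO3^2-(aq)
Ksp = [La^3+]^2[CO3^2-]^3
With molar solubility s: [La^3+] = 2s, [CO3^2-] = 3s.
Ksp = (2s)^2(3s)^3 = 108s^5
Solving, s = (4.18 x 10^-34/108)^(1/5) = 8.271 × 10^-8 M
[La^3+] = 2s = 1.65 x 10^-7 M

[La^3+] ≈ 1.65 x 10^-7 M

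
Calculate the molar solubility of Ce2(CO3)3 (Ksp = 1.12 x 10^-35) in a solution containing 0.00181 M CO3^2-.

Ce2(CO3)3(s) ⇌ 2 Ce^3+(aq) + 3 CO3^2-(aq)
Ksp = [Ce^3+]^2[CO3^2-]^3
Let s = moles of Ce2(CO3)3 that dissolve per litre. [Ce^3+] = 2s, [CO3^2-] = 0.00181 + 3s ≈ 0.00181 (common-ion effect: CO3^2- is already 0.00181 M).
Ksp ≈ (2s)^2 × (0.00181)^3
s = 2.17 × 10^-14 M
Check: 3s = 6.5 x 10^-14 ≪ 0.00181, so the approximation is valid.

s ≈ 2.17 × 10^-14 M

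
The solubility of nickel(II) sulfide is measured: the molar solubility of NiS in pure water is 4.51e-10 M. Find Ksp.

NiS(s) ⇌ Ni^2+(aq) + S^2-(aq)
For each mole of NiS that dissolves: [Ni^2+] = s, [S^2-] = s.
Ksp = [Ni^2+][S^2-]
Ksp = (s)(s) = s^2
Ksp = (4.51 x 10^-10)^2 = 2.03 × 10^-19

Ksp = 2.03 x 10^-19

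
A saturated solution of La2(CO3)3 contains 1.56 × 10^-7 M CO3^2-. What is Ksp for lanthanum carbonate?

La2(CO3)3(s) <=> 2 La^3+(aq) + 3 CO3^2-(aq)
Stoichiometry gives [La^3+] = (2/3)[CO3^2-] = 1.040 × 10^-7 M.
Ksp = [La^3+]^2[CO3^2-]^3
Ksp = (1.040 × 10^-7)^2 × (1.56 × 10^-7)^3 = 4.11 x 10^-35

Ksp = 4.11 × 10^-35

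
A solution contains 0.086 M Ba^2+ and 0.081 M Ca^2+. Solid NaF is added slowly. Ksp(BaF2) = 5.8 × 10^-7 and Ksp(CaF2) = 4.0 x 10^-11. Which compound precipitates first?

CaF2

Precipitation of each salt starts when its ion product equals its Ksp.
For BaF2: 5.8 × 10^-7 = 0.086 × [F^-]^2  ⇒  [F^-] = 2.6 x 10^-3 M.
For CaF2: 4.0 x 10^-11 = 0.081 × [F^-]^2  ⇒  [F^-] = 2.2 × 10^-5 M.
The salt with the lower threshold [F^-] precipitates first: CaF2.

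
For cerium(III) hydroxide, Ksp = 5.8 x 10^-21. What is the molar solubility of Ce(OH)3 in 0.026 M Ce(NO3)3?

Ce(OH)3(s) ⇌ Ce^3+(aq) + 3 OH^-(aq)
Ksp = [Ce^3+][OH^-]^3
Let s = moles of Ce(OH)3 that dissolve per litre. [Ce^3+] = 0.026 + s ≈ 0.026, [OH^-] = 3s (since Ce^3+ from Ce(NO3)3 dominates).
Ksp ≈ 0.026 × (3s)^3
s = 2.0 x 10^-7 M
Check: s = 2.0 × 10^-7 ≪ 0.026, so the approximation is valid.

s = 2.0e-7 M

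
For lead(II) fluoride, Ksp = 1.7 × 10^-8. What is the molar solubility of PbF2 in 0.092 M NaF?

s = 2.0 × 10^-6 M

PbF2(s) ⇌ Pb^2+(aq) + 2 F^-(aq)
Ksp = [Pb^2+][F^-]^2
Let s = moles of PbF2 that dissolve per litre. [Pb^2+] = s, [F^-] = 0.092 + 2s ≈ 0.092 (Ksp is small, so little additional dissolves).
Ksp ≈ s × (0.092)^2
s = 2.0 × 10^-6 M
Check: 2s = 4.0 x 10^-6 ≪ 0.092, so the approximation is valid.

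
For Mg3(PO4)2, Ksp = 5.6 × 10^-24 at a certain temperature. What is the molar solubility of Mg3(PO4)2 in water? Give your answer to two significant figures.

s = 8.8 × 10^-6 M

Mg3(PO4)2(s) ⇌ 3 Mg^2+ + 2 PO4^3-
Ksp = [Mg^2+]^3[PO4^3-]^2
For each mole of Mg3(PO4)2 that dissolves: [Mg^2+] = 3s, [PO4^3-] = 2s.
Substituting: Ksp = (3s)^3(2s)^2 = 108s^5
s = (5.6 × 10^-24 / 108)^(1/5) = 8.8 x 10^-6 M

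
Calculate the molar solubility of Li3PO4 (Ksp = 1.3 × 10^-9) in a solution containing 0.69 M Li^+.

4.0 x 10^-9 M

Li3PO4(s) ⇌ 3 Li^+ + PO4^3-
Ksp = [Li^+]^3[PO4^3-]
Let s be the molar solubility in this solution. [Li^+] = 0.69 + 3s ≈ 0.69, [PO4^3-] = s (common-ion effect: Li^+ is already 0.69 M).
Ksp ≈ (0.69)^3 × s
s = 4.0 x 10^-9 M
Check: 3s = 1.2 x 10^-8 ≪ 0.69, so the approximation is valid.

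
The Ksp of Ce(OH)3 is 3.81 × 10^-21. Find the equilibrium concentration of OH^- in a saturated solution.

Ce(OH)3(s) ⇌ Ce^3+(aq) + 3 OH^-(aq)
Ksp = [Ce^3+][OH^-]^3
Let s = molar solubility. Then [Ce^3+] = s and [OH^-] = 3s.
So Ksp = s × (3s)^3 = 27s^4
Solving, s = (3.81 × 10^-21/27)^(1/4) = 3.447 x 10^-6 M
[OH^-] = 3s = 1.03 × 10^-5 M

[OH^-] ≈ 1.03 × 10^-5 M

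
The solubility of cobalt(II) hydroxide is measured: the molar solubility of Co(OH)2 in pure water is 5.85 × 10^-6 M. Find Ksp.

Co(OH)2(s) ⇌ Co^2+(aq) + 2 OH^-(aq)
If s mol/L of Co(OH)2 dissolves, [Co^2+] = s and [OH^-] = 2s.
Ksp = [Co^2+][OH^-]^2
Ksp = s(2s)^2 = 4s^3
Ksp = 4 × (5.85 × 10^-6)^3 = 8.01 x 10^-16

8.01e-16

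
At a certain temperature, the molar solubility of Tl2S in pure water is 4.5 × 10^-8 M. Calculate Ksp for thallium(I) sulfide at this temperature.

3.6e-22

Tl2S(s) <=> 2 Tl^+(aq) + S^2-(aq)
With molar solubility s: [Tl^+] = 2s, [S^2-] = s.
Ksp = [Tl^+]^2[S^2-]
Ksp = (2s)^2s = 4s^3
Ksp = 4 × (4.5 x 10^-8)^3 = 3.6 × 10^-22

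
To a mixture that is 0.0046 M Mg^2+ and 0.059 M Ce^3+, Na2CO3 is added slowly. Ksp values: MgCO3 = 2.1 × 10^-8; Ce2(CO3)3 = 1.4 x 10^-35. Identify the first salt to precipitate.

Ce2(CO3)3

Each salt begins to precipitate when Q = Ksp, i.e. when [CO3^2-] reaches its threshold.
For MgCO3: 2.1 × 10^-8 = 0.0046 × [CO3^2-]  ⇒  [CO3^2-] = 4.6 x 10^-6 M.
For Ce2(CO3)3: 1.4 x 10^-35 = (0.059)^2 × [CO3^2-]^3  ⇒  [CO3^2-] = 1.6 x 10^-11 M.
The salt with the lower threshold [CO3^2-] precipitates first: Ce2(CO3)3.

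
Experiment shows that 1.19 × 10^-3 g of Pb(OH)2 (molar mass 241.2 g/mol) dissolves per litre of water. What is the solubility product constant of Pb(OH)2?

Ksp ≈ 4.80e-16

Molar solubility s = (1.19 x 10^-3 g/L) / (241.2 g/mol) = 4.934 × 10^-6 M.
Pb(OH)2(s) ⇌ Pb^2+(aq) + 2 OH^-(aq)
With molar solubility s: [Pb^2+] = s, [OH^-] = 2s.
Ksp = [Pb^2+][OH^-]^2
So Ksp = s × (2s)^2 = 4s^3
Ksp = 4 × (4.934 × 10^-6)^3 = 4.80 × 10^-16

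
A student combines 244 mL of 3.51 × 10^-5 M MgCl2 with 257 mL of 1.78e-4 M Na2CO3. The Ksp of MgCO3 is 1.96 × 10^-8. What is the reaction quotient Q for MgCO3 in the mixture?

Q ≈ 1.56e-9

Total volume = 244 + 257 = 501 mL.
[Mg^2+] = 3.51 x 10^-5 × (244/501) = 1.709 × 10^-5 M
[CO3^2-] = 1.78 × 10^-4 × (257/501) = 9.131 × 10^-5 M
MgCO3(s) ⇌ Mg^2+(aq) + CO3^2-(aq), so Q = [Mg^2+][CO3^2-]
Q = (1.709 × 10^-5)(9.131 × 10^-5) = 1.56 x 10^-9
Q < Ksp, so no precipitate of MgCO3 forms.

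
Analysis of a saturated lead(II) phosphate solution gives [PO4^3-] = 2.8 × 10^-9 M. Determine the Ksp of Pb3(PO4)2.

Pb3(PO4)2(s) <=> 3 Pb^2+ + 2 PO4^3-
Stoichiometry gives [Pb^2+] = (3/2)[PO4^3-] = 4.20 x 10^-9 M.
Ksp = [Pb^2+]^3[PO4^3-]^2
Ksp = (4.20 x 10^-9)^3 × (2.8 x 10^-9)^2 = 5.8 × 10^-43

Ksp = 5.8 × 10^-43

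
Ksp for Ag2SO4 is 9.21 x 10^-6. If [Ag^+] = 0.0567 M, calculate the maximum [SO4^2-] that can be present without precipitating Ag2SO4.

Ag2SO4(s) ⇌ 2 Ag^+(aq) + SO4^2-(aq)
Ksp = [Ag^+]^2[SO4^2-]
Precipitation begins when Q = Ksp. With [Ag^+] = 0.0567 M:
9.21 x 10^-6 = (0.0567)^2 × [SO4^2-]
[SO4^2-] = (9.21 x 10^-6 / 3.215 × 10^-3) = 2.86 x 10^-3 M

[SO4^2-] = 2.86 × 10^-3 M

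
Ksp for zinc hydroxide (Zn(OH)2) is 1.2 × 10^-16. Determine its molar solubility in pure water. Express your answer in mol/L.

s ≈ 3.1 × 10^-6 M

Zn(OH)2(s) ⇌ Zn^2+(aq) + 2 OH^-(aq)
Ksp = [Zn^2+][OH^-]^2
Let s = molar solubility. Then [Zn^2+] = s and [OH^-] = 2s.
So Ksp = s × (2s)^2 = 4s^3
Solving, s = (1.2 × 10^-16/4)^(1/3) = 3.1 × 10^-6 M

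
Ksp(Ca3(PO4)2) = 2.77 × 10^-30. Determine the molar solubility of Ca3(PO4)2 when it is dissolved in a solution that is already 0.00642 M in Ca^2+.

Ca3(PO4)2(s) ⇌ 3 Ca^2+(aq) + 2 PO4^3-(aq)
Ksp = [Ca^2+]^3[PO4^3-]^2
Let s be the molar solubility in this solution. [Ca^2+] = 0.00642 + 3s ≈ 0.00642, [PO4^3-] = 2s (common-ion effect: Ca^2+ is already 0.00642 M).
Ksp ≈ (0.00642)^3 × (2s)^2
s = 1.62 × 10^-12 M
Check: 3s = 4.9 × 10^-12 ≪ 0.00642, so the approximation is valid.

1.62 × 10^-12 M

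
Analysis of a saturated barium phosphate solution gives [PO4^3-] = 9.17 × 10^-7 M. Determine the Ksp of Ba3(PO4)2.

Ba3(PO4)2(s) ⇌ 3 Ba^2+(aq) + 2 PO4^3-(aq)
Stoichiometry gives [Ba^2+] = (3/2)[PO4^3-] = 1.376 × 10^-6 M.
Ksp = [Ba^2+]^3[PO4^3-]^2
Ksp = (1.376 × 10^-6)^3 × (9.17 x 10^-7)^2 = 2.19 × 10^-30

Ksp ≈ 2.19 × 10^-30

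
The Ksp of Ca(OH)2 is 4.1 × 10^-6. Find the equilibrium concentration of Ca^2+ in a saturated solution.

[Ca^2+] = 1.0e-2 M

Ca(OH)2(s) ⇌ Ca^2+(aq) + 2 OH^-(aq)
Ksp = [Ca^2+][OH^-]^2
For each mole of Ca(OH)2 that dissolves: [Ca^2+] = s, [OH^-] = 2s.
Substituting: Ksp = s(2s)^2 = 4s^3
Solving, s = (4.1 × 10^-6/4)^(1/3) = 1.01 × 10^-2 M
[Ca^2+] = s = 1.0 × 10^-2 M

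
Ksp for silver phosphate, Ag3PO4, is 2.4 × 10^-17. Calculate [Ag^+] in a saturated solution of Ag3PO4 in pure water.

[Ag^+] ≈ 9.2e-5 M

Ag3PO4(s) ⇌ 3 Ag^+(aq) + PO4^3-(aq)
Ksp = [Ag^+]^3[PO4^3-]
Let s = molar solubility. Then [Ag^+] = 3s and [PO4^3-] = s.
Ksp = (3s)^3s = 27s^4
s^4 = 2.4 × 10^-17 / 27, so s = 3.07 x 10^-5 M
[Ag^+] = 3s = 9.2 x 10^-5 M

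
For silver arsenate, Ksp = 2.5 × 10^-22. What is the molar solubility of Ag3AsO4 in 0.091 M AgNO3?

s = 3.3 x 10^-19 M

Ag3AsO4(s) ⇌ 3 Ag^+(aq) + AsO4^3-(aq)
Ksp = [Ag^+]^3[AsO4^3-]
Let s = moles of Ag3AsO4 that dissolve per litre. [Ag^+] = 0.091 + 3s ≈ 0.091, [AsO4^3-] = s (common-ion effect: Ag^+ is already 0.091 M).
Ksp ≈ (0.091)^3 × s
s = 3.3 × 10^-19 M
Check: 3s = 1.0 × 10^-18 ≪ 0.091, so the approximation is valid.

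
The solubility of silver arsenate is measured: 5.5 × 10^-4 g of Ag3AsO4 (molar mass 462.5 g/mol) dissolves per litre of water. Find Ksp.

Ksp = 5.4 x 10^-23

Molar solubility s = (5.5 × 10^-4 g/L) / (462.5 g/mol) = 1.19 x 10^-6 M.
Ag3AsO4(s) <=> 3 Ag^+ + AsO4^3-
If s mol/L of Ag3AsO4 dissolves, [Ag^+] = 3s and [AsO4^3-] = s.
Ksp = [Ag^+]^3[AsO4^3-]
Ksp = (3s)^3s = 27s^4
Ksp = 27 × (1.19 x 10^-6)^4 = 5.4 × 10^-23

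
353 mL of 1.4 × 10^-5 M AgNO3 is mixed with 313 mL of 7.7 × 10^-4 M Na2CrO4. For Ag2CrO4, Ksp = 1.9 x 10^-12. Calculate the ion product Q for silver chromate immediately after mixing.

Total volume = 353 + 313 = 666 mL.
[Ag^+] = 1.4 × 10^-5 × (353/666) = 7.42 × 10^-6 M
[CrO4^2-] = 7.7 x 10^-4 × (313/666) = 3.62 × 10^-4 M
Ag2CrO4(s) <=> 2 Ag^+(aq) + CrO4^2-(aq), so Q = [Ag^+]^2[CrO4^2-]
Q = (7.42 × 10^-6)^2(3.62 × 10^-4) = 2.0 × 10^-14
Q < Ksp, so no precipitate of Ag2CrO4 forms.

2.0e-14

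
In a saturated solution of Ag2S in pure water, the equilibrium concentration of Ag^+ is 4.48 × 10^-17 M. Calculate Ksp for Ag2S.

Ag2S(s) ⇌ 2 Ag^+ + S^2-
Stoichiometry gives [S^2-] = (1/2)[Ag^+] = 2.240 x 10^-17 M.
Ksp = [Ag^+]^2[S^2-]
Ksp = (4.48 × 10^-17)^2 × 2.240 × 10^-17 = 4.50 x 10^-50

Ksp = 4.50 × 10^-50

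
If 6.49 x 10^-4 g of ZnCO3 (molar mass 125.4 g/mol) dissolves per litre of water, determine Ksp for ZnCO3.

Ksp ≈ 2.68 × 10^-11

Molar solubility s = (6.49 x 10^-4 g/L) / (125.4 g/mol) = 5.175 x 10^-6 M.
ZnCO3(s) ⇌ Zn^2+(aq) + CO3^2-(aq)
For each mole of ZnCO3 that dissolves: [Zn^2+] = s, [CO3^2-] = s.
Ksp = [Zn^2+][CO3^2-]
Ksp = (s)(s) = s^2
With s = 5.175 x 10^-6: Ksp = 2.68 × 10^-11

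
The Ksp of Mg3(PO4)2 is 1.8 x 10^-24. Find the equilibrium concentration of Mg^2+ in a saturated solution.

2.1e-5 M

Mg3(PO4)2(s) <=> 3 Mg^2+ + 2 PO4^3-
Ksp = [Mg^2+]^3[PO4^3-]^2
If s mol/L of Mg3(PO4)2 dissolves, [Mg^2+] = 3s and [PO4^3-] = 2s.
So Ksp = (3s)^3 × (2s)^2 = 108s^5
s^5 = 1.8 x 10^-24 / 108, so s = 6.99 × 10^-6 M
[Mg^2+] = 3s = 2.1 × 10^-5 M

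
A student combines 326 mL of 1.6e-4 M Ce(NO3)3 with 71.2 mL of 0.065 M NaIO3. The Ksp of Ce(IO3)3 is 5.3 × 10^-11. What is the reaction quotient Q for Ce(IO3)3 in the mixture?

Q = 2.1e-10

Total volume = 326 + 71.2 = 397.2 mL.
[Ce^3+] = 1.6 × 10^-4 × (326/397.2) = 1.31 x 10^-4 M
[IO3^-] = 6.5 x 10^-2 × (71.2/397.2) = 1.17 x 10^-2 M
Ce(IO3)3(s) ⇌ Ce^3+ + 3 IO3^-, so Q = [Ce^3+][IO3^-]^3
Q = (1.31 × 10^-4)(1.17 x 10^-2)^3 = 2.1 x 10^-10
Q > Ksp, so Ce(IO3)3 will precipitate.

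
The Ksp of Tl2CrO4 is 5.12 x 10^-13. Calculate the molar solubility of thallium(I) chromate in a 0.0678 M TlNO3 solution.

Tl2CrO4(s) <=> 2 Tl^+(aq) + CrO4^2-(aq)
Ksp = [Tl^+]^2[CrO4^2-]
Let s be the molar solubility in this solution. [Tl^+] = 0.0678 + 2s ≈ 0.0678, [CrO4^2-] = s (common-ion effect: Tl^+ is already 0.0678 M).
Ksp ≈ (0.0678)^2 × s
s = 1.11 × 10^-10 M
Check: 2s = 2.2 × 10^-10 ≪ 0.0678, so the approximation is valid.

s = 1.11e-10 M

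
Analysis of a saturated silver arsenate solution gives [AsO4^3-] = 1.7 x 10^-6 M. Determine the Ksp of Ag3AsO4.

Ag3AsO4(s) <=> 3 Ag^+(aq) + AsO4^3-(aq)
Stoichiometry gives [Ag^+] = (3/1)[AsO4^3-] = 5.10 x 10^-6 M.
Ksp = [Ag^+]^3[AsO4^3-]
Ksp = (5.10 × 10^-6)^3 × 1.7 × 10^-6 = 2.3 x 10^-22

2.3 × 10^-22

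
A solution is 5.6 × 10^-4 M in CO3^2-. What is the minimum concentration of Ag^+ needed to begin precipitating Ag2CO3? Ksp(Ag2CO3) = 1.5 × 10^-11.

[Ag^+] ≈ 1.6e-4 M

Ag2CO3(s) <=> 2 Ag^+ + CO3^2-
Ksp = [Ag^+]^2[CO3^2-]
Precipitation begins when Q = Ksp. With [CO3^2-] = 5.6 × 10^-4 M:
1.5 × 10^-11 = (5.6 × 10^-4) × [Ag^+]^2
[Ag^+] = (1.5 × 10^-11 / 5.6 × 10^-4)^(1/2) = 1.6 × 10^-4 M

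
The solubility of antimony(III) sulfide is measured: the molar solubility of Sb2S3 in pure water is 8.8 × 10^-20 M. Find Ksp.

Sb2S3(s) ⇌ 2 Sb^3+ + 3 S^2-
For each mole of Sb2S3 that dissolves: [Sb^3+] = 2s, [S^2-] = 3s.
Ksp = [Sb^3+]^2[S^2-]^3
Ksp = (2s)^2(3s)^3 = 108s^5
Ksp = 108 × (8.8 × 10^-20)^5 = 5.7 × 10^-94

Ksp ≈ 5.7 x 10^-94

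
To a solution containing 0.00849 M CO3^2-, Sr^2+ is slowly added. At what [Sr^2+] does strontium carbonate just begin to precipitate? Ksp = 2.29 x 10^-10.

SrCO3(s) ⇌ Sr^2+ + CO3^2-
Ksp = [Sr^2+][CO3^2-]
Precipitation begins when Q = Ksp. With [CO3^2-] = 0.00849 M:
2.29 x 10^-10 = (0.00849) × [Sr^2+]
[Sr^2+] = (2.29 x 10^-10 / 8.49 x 10^-3) = 2.70 × 10^-8 M

2.70 × 10^-8 M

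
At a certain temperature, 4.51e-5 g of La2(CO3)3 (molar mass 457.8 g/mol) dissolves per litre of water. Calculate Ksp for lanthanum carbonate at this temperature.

Molar solubility s = (4.51 × 10^-5 g/L) / (457.8 g/mol) = 9.851 × 10^-8 M.
La2(CO3)3(s) ⇌ 2 La^3+(aq) + 3 CO3^2-(aq)
For each mole of La2(CO3)3 that dissolves: [La^3+] = 2s, [CO3^2-] = 3s.
Ksp = [La^3+]^2[CO3^2-]^3
So Ksp = (2s)^2 × (3s)^3 = 108s^5
With s = 9.851 × 10^-8: Ksp = 1.00 × 10^-33

1.00 × 10^-33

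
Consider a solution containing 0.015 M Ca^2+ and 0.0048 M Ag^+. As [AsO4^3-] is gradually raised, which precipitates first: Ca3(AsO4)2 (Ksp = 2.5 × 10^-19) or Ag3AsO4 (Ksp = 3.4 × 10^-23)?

Ag3AsO4

Precipitation of each salt starts when its ion product equals its Ksp.
For Ca3(AsO4)2: 2.5 × 10^-19 = (0.015)^3 × [AsO4^3-]^2  ⇒  [AsO4^3-] = 2.7 × 10^-7 M.
For Ag3AsO4: 3.4 × 10^-23 = (0.0048)^3 × [AsO4^3-]  ⇒  [AsO4^3-] = 3.1 x 10^-16 M.
The salt with the lower threshold [AsO4^3-] precipitates first: Ag3AsO4.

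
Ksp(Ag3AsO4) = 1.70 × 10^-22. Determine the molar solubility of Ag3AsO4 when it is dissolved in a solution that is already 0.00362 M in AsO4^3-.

1.20 × 10^-7 M

Ag3AsO4(s) ⇌ 3 Ag^+(aq) + AsO4^3-(aq)
Ksp = [Ag^+]^3[AsO4^3-]
If s mol/L dissolves here, [Ag^+] = 3s, [AsO4^3-] = 0.00362 + s ≈ 0.00362 (common-ion effect: AsO4^3- is already 0.00362 M).
Ksp ≈ (3s)^3 × 0.00362
s = 1.20 x 10^-7 M
Check: s = 1.2 × 10^-7 ≪ 0.00362, so the approximation is valid.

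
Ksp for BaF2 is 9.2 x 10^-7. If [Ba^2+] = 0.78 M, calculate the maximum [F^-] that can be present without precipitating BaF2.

[F^-] ≈ 1.1 × 10^-3 M

BaF2(s) ⇌ Ba^2+ + 2 F^-
Ksp = [Ba^2+][F^-]^2
Precipitation begins when Q = Ksp. With [Ba^2+] = 0.78 M:
9.2 x 10^-7 = (0.78) × [F^-]^2
[F^-] = (9.2 x 10^-7 / 7.8 × 10^-1)^(1/2) = 1.1 × 10^-3 M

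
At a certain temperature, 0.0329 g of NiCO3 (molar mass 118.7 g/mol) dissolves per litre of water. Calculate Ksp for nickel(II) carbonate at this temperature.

Ksp = 7.68e-8

Molar solubility s = (3.29 × 10^-2 g/L) / (118.7 g/mol) = 2.772 × 10^-4 M.
NiCO3(s) <=> Ni^2+ + CO3^2-
Let s = molar solubility. Then [Ni^2+] = s and [CO3^2-] = s.
Ksp = [Ni^2+][CO3^2-]
Ksp = s^2
Ksp = (2.772 × 10^-4)^2 = 7.68 x 10^-8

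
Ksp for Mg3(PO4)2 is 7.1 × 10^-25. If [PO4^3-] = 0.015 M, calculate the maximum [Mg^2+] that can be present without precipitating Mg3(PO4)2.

Mg3(PO4)2(s) ⇌ 3 Mg^2+ + 2 PO4^3-
Ksp = [Mg^2+]^3[PO4^3-]^2
Precipitation begins when Q = Ksp. With [PO4^3-] = 0.015 M:
7.1 × 10^-25 = (0.015)^2 × [Mg^2+]^3
[Mg^2+] = (7.1 × 10^-25 / 2.25 × 10^-4)^(1/3) = 1.5 x 10^-7 M

[Mg^2+] ≈ 1.5 × 10^-7 M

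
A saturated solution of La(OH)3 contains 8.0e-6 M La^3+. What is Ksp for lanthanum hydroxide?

La(OH)3(s) <=> La^3+ + 3 OH^-
Stoichiometry gives [OH^-] = (3/1)[La^3+] = 2.40 × 10^-5 M.
Ksp = [La^3+][OH^-]^3
Ksp = 8.0 x 10^-6 × (2.40 × 10^-5)^3 = 1.1 × 10^-19

Ksp ≈ 1.1 x 10^-19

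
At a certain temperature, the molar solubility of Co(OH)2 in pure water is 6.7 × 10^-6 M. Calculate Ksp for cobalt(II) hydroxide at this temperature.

1.2 × 10^-15

Co(OH)2(s) ⇌ Co^2+(aq) + 2 OH^-(aq)
If s mol/L of Co(OH)2 dissolves, [Co^2+] = s and [OH^-] = 2s.
Ksp = [Co^2+][OH^-]^2
Substituting: Ksp = s(2s)^2 = 4s^3
With s = 6.7 × 10^-6: Ksp = 1.2 × 10^-15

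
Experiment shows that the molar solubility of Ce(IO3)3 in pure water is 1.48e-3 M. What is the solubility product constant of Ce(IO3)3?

Ce(IO3)3(s) ⇌ Ce^3+ + 3 IO3^-
For each mole of Ce(IO3)3 that dissolves: [Ce^3+] = s, [IO3^-] = 3s.
Ksp = [Ce^3+][IO3^-]^3
So Ksp = s × (3s)^3 = 27s^4
Ksp = 27 × (1.48 × 10^-3)^4 = 1.30 × 10^-10

Ksp ≈ 1.30 x 10^-10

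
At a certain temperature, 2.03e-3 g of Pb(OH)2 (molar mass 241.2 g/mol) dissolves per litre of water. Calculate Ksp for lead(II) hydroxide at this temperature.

Molar solubility s = (2.03 × 10^-3 g/L) / (241.2 g/mol) = 8.416 x 10^-6 M.
Pb(OH)2(s) ⇌ Pb^2+ + 2 OH^-
For each mole of Pb(OH)2 that dissolves: [Pb^2+] = s, [OH^-] = 2s.
Ksp = [Pb^2+][OH^-]^2
Ksp = s(2s)^2 = 4s^3
Ksp = 4 × (8.416 × 10^-6)^3 = 2.38 × 10^-15

Ksp ≈ 2.38e-15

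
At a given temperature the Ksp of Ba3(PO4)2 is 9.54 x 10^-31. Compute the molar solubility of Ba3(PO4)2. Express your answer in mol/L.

s ≈ 3.88e-7 M

Ba3(PO4)2(s) ⇌ 3 Ba^2+ + 2 PO4^3-
Ksp = [Ba^2+]^3[PO4^3-]^2
With molar solubility s: [Ba^2+] = 3s, [PO4^3-] = 2s.
So Ksp = (3s)^3 × (2s)^2 = 108s^5
s^5 = 9.54 x 10^-31 / 108, so s = 3.88 x 10^-7 M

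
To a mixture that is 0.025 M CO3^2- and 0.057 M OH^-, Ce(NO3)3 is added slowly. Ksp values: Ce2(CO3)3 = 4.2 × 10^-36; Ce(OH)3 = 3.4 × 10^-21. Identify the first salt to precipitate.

Each salt begins to precipitate when Q = Ksp, i.e. when [Ce^3+] reaches its threshold.
For Ce2(CO3)3: 4.2 × 10^-36 = (0.025)^3 × [Ce^3+]^2  ⇒  [Ce^3+] = 5.2 x 10^-16 M.
For Ce(OH)3: 3.4 × 10^-21 = (0.057)^3 × [Ce^3+]  ⇒  [Ce^3+] = 1.8 × 10^-17 M.
The salt with the lower threshold [Ce^3+] precipitates first: Ce(OH)3.

Ce(OH)3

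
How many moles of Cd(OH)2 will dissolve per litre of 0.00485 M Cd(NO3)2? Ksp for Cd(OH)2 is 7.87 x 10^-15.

Cd(OH)2(s) <=> Cd^2+(aq) + 2 OH^-(aq)
Ksp = [Cd^2+][OH^-]^2
Let s = moles of Cd(OH)2 that dissolve per litre. [Cd^2+] = 0.00485 + s ≈ 0.00485, [OH^-] = 2s (Ksp is small, so little additional dissolves).
Ksp ≈ 0.00485 × (2s)^2
s = 6.37 × 10^-7 M
Check: s = 6.4 x 10^-7 ≪ 0.00485, so the approximation is valid.

s ≈ 6.37e-7 M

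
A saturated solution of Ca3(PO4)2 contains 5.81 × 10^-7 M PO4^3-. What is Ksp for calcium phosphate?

Ca3(PO4)2(s) <=> 3 Ca^2+ + 2 PO4^3-
Stoichiometry gives [Ca^2+] = (3/2)[PO4^3-] = 8.715 × 10^-7 M.
Ksp = [Ca^2+]^3[PO4^3-]^2
Ksp = (8.715 x 10^-7)^3 × (5.81 × 10^-7)^2 = 2.23 × 10^-31

Ksp = 2.23 × 10^-31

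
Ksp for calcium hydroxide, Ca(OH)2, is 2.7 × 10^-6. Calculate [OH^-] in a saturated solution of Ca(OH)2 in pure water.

[OH^-] = 1.8 × 10^-2 M

Ca(OH)2(s) ⇌ Ca^2+ + 2 OH^-
Ksp = [Ca^2+][OH^-]^2
For each mole of Ca(OH)2 that dissolves: [Ca^2+] = s, [OH^-] = 2s.
Substituting: Ksp = s(2s)^2 = 4s^3
Solving, s = (2.7 × 10^-6/4)^(1/3) = 8.77 x 10^-3 M
[OH^-] = 2s = 1.8 × 10^-2 M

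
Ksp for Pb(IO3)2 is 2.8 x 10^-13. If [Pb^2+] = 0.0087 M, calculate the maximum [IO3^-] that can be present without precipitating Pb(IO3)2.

Pb(IO3)2(s) ⇌ Pb^2+ + 2 IO3^-
Ksp = [Pb^2+][IO3^-]^2
Precipitation begins when Q = Ksp. With [Pb^2+] = 0.0087 M:
2.8 x 10^-13 = (0.0087) × [IO3^-]^2
[IO3^-] = (2.8 x 10^-13 / 8.7 x 10^-3)^(1/2) = 5.7 × 10^-6 M

[IO3^-] = 5.7e-6 M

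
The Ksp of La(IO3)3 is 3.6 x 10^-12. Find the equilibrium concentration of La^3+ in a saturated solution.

[La^3+] ≈ 6.0e-4 M

La(IO3)3(s) <=> La^3+ + 3 IO3^-
Ksp = [La^3+][IO3^-]^3
With molar solubility s: [La^3+] = s, [IO3^-] = 3s.
Ksp = s(3s)^3 = 27s^4
Solving, s = (3.6 x 10^-12/27)^(1/4) = 6.04 × 10^-4 M
[La^3+] = s = 6.0 x 10^-4 M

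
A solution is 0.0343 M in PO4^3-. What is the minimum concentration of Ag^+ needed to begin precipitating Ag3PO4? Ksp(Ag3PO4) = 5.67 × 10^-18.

5.49e-6 M

Ag3PO4(s) ⇌ 3 Ag^+ + PO4^3-
Ksp = [Ag^+]^3[PO4^3-]
Precipitation begins when Q = Ksp. With [PO4^3-] = 0.0343 M:
5.67 × 10^-18 = (0.0343) × [Ag^+]^3
[Ag^+] = (5.67 × 10^-18 / 3.43 × 10^-2)^(1/3) = 5.49 × 10^-6 M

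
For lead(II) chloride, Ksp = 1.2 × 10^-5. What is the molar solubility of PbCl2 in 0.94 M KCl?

1.4 × 10^-5 M

PbCl2(s) <=> Pb^2+ + 2 Cl^-
Ksp = [Pb^2+][Cl^-]^2
If s mol/L dissolves here, [Pb^2+] = s, [Cl^-] = 0.94 + 2s ≈ 0.94 (Ksp is small, so little additional dissolves).
Ksp ≈ s × (0.94)^2
s = 1.4 × 10^-5 M
Check: 2s = 2.7 × 10^-5 ≪ 0.94, so the approximation is valid.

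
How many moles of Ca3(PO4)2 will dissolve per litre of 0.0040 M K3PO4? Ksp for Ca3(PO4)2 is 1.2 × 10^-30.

1.4 × 10^-9 M

Ca3(PO4)2(s) ⇌ 3 Ca^2+(aq) + 2 PO4^3-(aq)
Ksp = [Ca^2+]^3[PO4^3-]^2
Let s be the molar solubility in this solution. [Ca^2+] = 3s, [PO4^3-] = 0.0040 + 2s ≈ 0.0040 (since PO4^3- from K3PO4 dominates).
Ksp ≈ (3s)^3 × (0.0040)^2
s = 1.4 × 10^-9 M
Check: 2s = 2.8 x 10^-9 ≪ 0.0040, so the approximation is valid.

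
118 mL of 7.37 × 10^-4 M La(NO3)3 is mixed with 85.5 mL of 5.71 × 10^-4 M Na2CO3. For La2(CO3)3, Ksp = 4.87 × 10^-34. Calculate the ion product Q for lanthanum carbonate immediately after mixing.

2.52e-18

Total volume = 118 + 85.5 = 203.5 mL.
[La^3+] = 7.37 × 10^-4 × (118/203.5) = 4.274 × 10^-4 M
[CO3^2-] = 5.71 x 10^-4 × (85.5/203.5) = 2.399 x 10^-4 M
La2(CO3)3(s) <=> 2 La^3+ + 3 CO3^2-, so Q = [La^3+]^2[CO3^2-]^3
Q = (4.274 × 10^-4)^2(2.399 × 10^-4)^3 = 2.52 × 10^-18
Q > Ksp, so La2(CO3)3 will precipitate.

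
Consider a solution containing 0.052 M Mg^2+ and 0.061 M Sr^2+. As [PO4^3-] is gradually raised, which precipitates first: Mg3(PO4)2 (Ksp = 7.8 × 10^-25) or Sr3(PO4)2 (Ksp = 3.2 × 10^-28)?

Precipitation of each salt starts when its ion product equals its Ksp.
For Mg3(PO4)2: 7.8 × 10^-25 = (0.052)^3 × [PO4^3-]^2  ⇒  [PO4^3-] = 7.4 x 10^-11 M.
For Sr3(PO4)2: 3.2 × 10^-28 = (0.061)^3 × [PO4^3-]^2  ⇒  [PO4^3-] = 1.2 × 10^-12 M.
The salt with the lower threshold [PO4^3-] precipitates first: Sr3(PO4)2.

Sr3(PO4)2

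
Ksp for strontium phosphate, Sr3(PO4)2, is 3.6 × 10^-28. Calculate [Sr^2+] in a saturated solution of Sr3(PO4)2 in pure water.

Sr3(PO4)2(s) ⇌ 3 Sr^2+ + 2 PO4^3-
Ksp = [Sr^2+]^3[PO4^3-]^2
For each mole of Sr3(PO4)2 that dissolves: [Sr^2+] = 3s, [PO4^3-] = 2s.
So Ksp = (3s)^3 × (2s)^2 = 108s^5
s = (3.6 × 10^-28 / 108)^(1/5) = 1.27 × 10^-6 M
[Sr^2+] = 3s = 3.8 × 10^-6 M

[Sr^2+] = 3.8 × 10^-6 M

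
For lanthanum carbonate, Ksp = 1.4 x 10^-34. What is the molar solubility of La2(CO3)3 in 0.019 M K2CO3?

La2(CO3)3(s) ⇌ 2 La^3+(aq) + 3 CO3^2-(aq)
Ksp = [La^3+]^2[CO3^2-]^3
If s mol/L dissolves here, [La^3+] = 2s, [CO3^2-] = 0.019 + 3s ≈ 0.019 (since CO3^2- from K2CO3 dominates).
Ksp ≈ (2s)^2 × (0.019)^3
s = 2.3 × 10^-15 M
Check: 3s = 6.8 × 10^-15 ≪ 0.019, so the approximation is valid.

2.3 × 10^-15 M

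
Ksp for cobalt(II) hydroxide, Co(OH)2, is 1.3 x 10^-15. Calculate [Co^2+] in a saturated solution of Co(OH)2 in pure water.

[Co^2+] ≈ 6.9e-6 M

Co(OH)2(s) <=> Co^2+ + 2 OH^-
Ksp = [Co^2+][OH^-]^2
For each mole of Co(OH)2 that dissolves: [Co^2+] = s, [OH^-] = 2s.
So Ksp = s × (2s)^2 = 4s^3
Solving, s = (1.3 x 10^-15/4)^(1/3) = 6.88 x 10^-6 M
[Co^2+] = s = 6.9 × 10^-6 M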